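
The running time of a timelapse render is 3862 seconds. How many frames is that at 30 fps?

Frames = 3862 × 30 = 115860.

115860 frames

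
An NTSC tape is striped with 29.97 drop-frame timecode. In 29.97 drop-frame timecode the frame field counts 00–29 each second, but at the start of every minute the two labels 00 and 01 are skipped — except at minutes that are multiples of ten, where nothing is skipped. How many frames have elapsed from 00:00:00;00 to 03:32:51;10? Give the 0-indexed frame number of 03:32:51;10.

382758

As if non-drop at 30 labels/s: (3 × 3600 + 32 × 60 + 51) × 30 + 10 = 383140.
Minute boundaries passed: 212; those not divisible by 10: 212 − 21 = 191; dropped labels = 2 × 191 = 382.
Actual frame index = 383140 − 382 = 382758.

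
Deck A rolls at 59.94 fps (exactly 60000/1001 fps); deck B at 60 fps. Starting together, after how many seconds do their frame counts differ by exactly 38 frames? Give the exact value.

19019/30 seconds

The gap grows by |60 − 60000/1001| = 60/1001 frames per second.
Time for a 38-frame gap: 38 ÷ (60/1001) = 19019/30 s.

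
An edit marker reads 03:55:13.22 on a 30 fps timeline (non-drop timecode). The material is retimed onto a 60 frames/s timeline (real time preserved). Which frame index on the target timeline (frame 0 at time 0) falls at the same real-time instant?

frame 846824

Source frame index: (3×3600 + 55×60 + 13) × 30 + 22 = 423412.
Real time: 423412 / (30) = 211706/15 s.
Target frame: (211706/15) × (60) = 846824.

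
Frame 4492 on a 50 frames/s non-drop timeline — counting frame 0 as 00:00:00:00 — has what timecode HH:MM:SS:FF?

00:01:29:42

4492 ÷ 50 = 89 full seconds, remainder 42 frames.
89 s = 0 h 1 min 29 s.
Timecode: 00:01:29:42.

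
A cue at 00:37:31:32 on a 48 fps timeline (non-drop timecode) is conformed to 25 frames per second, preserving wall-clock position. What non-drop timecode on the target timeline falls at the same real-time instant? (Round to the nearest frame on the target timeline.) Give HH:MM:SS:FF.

00:37:31:17

Source frame index: (0×3600 + 37×60 + 31) × 48 + 32 = 108080.
Real time: 108080 / (48) = 6755/3 s.
Target frame: (6755/3) × (25) = 168875/3 ≈ 56291.667 → 56292.
At 25 labels/s: frame 56292 → 00:37:31:17.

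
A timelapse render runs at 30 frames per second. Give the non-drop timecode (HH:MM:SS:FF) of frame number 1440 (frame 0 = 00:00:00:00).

1440 ÷ 30 = 48 full seconds, remainder 0 frames.
48 s = 0 h 0 min 48 s.
Timecode: 00:00:48:00.

00:00:48:00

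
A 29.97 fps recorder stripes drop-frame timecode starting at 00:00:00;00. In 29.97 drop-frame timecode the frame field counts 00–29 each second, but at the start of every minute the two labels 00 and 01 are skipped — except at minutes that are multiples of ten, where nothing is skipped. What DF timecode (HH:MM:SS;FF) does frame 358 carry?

00:00:11;28

Each 10-minute DF block holds 10 × 60 × 30 − 9 × 2 = 17982 frames. 358 ÷ 17982 → 0 full blocks, remainder 358.
Within the partial block the first minute is 1800 frames and each further minute 1798, so 0 further minute boundaries passed. Total skipped labels = 18 × 0 + 2 × 0 = 0.
Non-drop label index = 358 + 0 = 358; at 30 labels/s that is 00:00:11:28, i.e. DF 00:00:11;28.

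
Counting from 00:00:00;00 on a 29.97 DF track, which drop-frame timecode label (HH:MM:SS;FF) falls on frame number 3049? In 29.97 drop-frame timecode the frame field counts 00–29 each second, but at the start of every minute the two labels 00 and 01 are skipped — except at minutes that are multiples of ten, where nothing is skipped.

00:01:41;21

Ten DF minutes hold 17982 frames, so frame 3049 lies in block 0 (frames 0–17981) with 3049 frames into that block.
The block's first minute is 1800 frames and the rest 1798 each; 3049 frames reaches minute 1, so 0 × 18 + 1 × 2 = 2 labels have been skipped so far.
Adding those back, label number 3049 + 2 = 3051 at 30 labels/s is 101 s + 21 f = 0 h 1 min 41 s frame 21, i.e. 00:01:41;21.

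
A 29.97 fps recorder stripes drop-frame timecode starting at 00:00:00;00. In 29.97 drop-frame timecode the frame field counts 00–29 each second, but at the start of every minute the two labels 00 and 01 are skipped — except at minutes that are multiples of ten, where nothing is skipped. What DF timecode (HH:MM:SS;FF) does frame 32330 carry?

00:17:58;22

Each 10-minute DF block holds 10 × 60 × 30 − 9 × 2 = 17982 frames. 32330 ÷ 17982 → 1 full block, remainder 14348.
Within the partial block the first minute is 1800 frames and each further minute 1798, so 7 further minute boundaries passed. Total skipped labels = 18 × 1 + 2 × 7 = 32.
Non-drop label index = 32330 + 32 = 32362; at 30 labels/s that is 00:17:58:22, i.e. DF 00:17:58;22.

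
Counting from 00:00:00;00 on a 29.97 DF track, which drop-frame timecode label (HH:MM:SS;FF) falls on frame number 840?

Each 10-minute DF block holds 10 × 60 × 30 − 9 × 2 = 17982 frames. 840 ÷ 17982 → 0 full blocks, remainder 840.
Within the partial block the first minute is 1800 frames and each further minute 1798, so 0 further minute boundaries passed. Total skipped labels = 18 × 0 + 2 × 0 = 0.
Non-drop label index = 840 + 0 = 840; at 30 labels/s that is 00:00:28:00, i.e. DF 00:00:28;00.

00:00:28;00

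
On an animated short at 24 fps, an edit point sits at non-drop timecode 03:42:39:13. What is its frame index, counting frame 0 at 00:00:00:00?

320629

Total seconds to the label: (3 × 3600 + 42 × 60 + 39) = 13359.
Frame index = 13359 × 24 + 13 = 320629.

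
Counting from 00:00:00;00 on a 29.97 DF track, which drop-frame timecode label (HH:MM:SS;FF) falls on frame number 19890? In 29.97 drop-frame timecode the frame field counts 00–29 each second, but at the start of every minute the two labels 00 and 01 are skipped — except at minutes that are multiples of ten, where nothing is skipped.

Ten DF minutes hold 17982 frames, so frame 19890 lies in block 1 (frames 17982–35963) with 1908 frames into that block.
The block's first minute is 1800 frames and the rest 1798 each; 1908 frames reaches minute 1, so 1 × 18 + 1 × 2 = 20 labels have been skipped so far.
Adding those back, label number 19890 + 20 = 19910 at 30 labels/s is 663 s + 20 f = 0 h 11 min 3 s frame 20, i.e. 00:11:03;20.

00:11:03;20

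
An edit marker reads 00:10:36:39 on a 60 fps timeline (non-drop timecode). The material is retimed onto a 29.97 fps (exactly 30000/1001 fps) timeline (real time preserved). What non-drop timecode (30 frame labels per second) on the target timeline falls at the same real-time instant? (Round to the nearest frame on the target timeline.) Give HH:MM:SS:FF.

00:10:36:00

Source frame index: (0×3600 + 10×60 + 36) × 60 + 39 = 38199.
Real time: 38199 / (60) = 12733/20 s.
Target frame: (12733/20) × (30000/1001) = 2728500/143 ≈ 19080.420 → 19080.
At 30 labels/s: frame 19080 → 00:10:36:00.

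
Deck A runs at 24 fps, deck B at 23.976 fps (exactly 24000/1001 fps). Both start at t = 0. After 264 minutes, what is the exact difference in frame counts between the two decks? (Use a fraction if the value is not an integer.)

264 min = 15840 s.
A emits 24 × 15840 = 380160 frames; B emits 24000/1001 × 15840 = 34560000/91.
Difference = 34560/91 frames (≈ 379.7802); B is behind A.

34560/91 frames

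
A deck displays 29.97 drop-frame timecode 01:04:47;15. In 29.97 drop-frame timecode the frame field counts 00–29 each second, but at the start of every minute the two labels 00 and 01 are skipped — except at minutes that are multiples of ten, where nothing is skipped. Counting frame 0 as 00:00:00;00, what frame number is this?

Complete 10-minute blocks: 6, each 17982 frames → 107892.
Remaining 4 whole minutes in the current block: 1800 + 3 × 1798 = 7194 frames.
Within the current minute: 47 × 30 + 15 − 2 = 1423 (labels ;00/;01 skipped at this minute). Total = 107892 + 7194 + 1423 = 116509.

116509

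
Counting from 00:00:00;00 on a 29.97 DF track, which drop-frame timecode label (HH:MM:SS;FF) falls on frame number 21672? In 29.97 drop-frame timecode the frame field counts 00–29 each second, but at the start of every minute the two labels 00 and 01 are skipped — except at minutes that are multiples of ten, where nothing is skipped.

00:12:03;04

Each 10-minute DF block holds 10 × 60 × 30 − 9 × 2 = 17982 frames. 21672 ÷ 17982 → 1 full block, remainder 3690.
Within the partial block the first minute is 1800 frames and each further minute 1798, so 2 further minute boundaries passed. Total skipped labels = 18 × 1 + 2 × 2 = 22.
Non-drop label index = 21672 + 22 = 21694; at 30 labels/s that is 00:12:03:04, i.e. DF 00:12:03;04.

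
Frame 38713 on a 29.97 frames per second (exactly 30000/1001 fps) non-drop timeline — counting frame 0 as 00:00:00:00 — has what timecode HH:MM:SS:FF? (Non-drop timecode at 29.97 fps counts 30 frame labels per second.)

00:21:30:13

38713 ÷ 30 = 1290 full seconds, remainder 13 frames.
1290 s = 0 h 21 min 30 s.
Timecode: 00:21:30:13.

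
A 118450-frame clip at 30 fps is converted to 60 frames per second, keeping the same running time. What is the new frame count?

Target frames = source frames × (target rate / source rate) = 118450 × (60)/(30) = 118450 × 2 = 236900.

236900 frames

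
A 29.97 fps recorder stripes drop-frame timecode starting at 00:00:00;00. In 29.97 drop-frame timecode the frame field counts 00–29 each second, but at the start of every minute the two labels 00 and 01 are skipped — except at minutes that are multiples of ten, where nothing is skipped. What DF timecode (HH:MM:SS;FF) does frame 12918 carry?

00:07:11;02

Each 10-minute DF block holds 10 × 60 × 30 − 9 × 2 = 17982 frames. 12918 ÷ 17982 → 0 full blocks, remainder 12918.
Within the partial block the first minute is 1800 frames and each further minute 1798, so 7 further minute boundaries passed. Total skipped labels = 18 × 0 + 2 × 7 = 14.
Non-drop label index = 12918 + 14 = 12932; at 30 labels/s that is 00:07:11:02, i.e. DF 00:07:11;02.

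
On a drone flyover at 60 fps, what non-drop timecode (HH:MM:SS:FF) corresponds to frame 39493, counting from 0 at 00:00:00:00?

39493 ÷ 60 = 658 full seconds, remainder 13 frames.
658 s = 0 h 10 min 58 s.
Timecode: 00:10:58:13.

00:10:58:13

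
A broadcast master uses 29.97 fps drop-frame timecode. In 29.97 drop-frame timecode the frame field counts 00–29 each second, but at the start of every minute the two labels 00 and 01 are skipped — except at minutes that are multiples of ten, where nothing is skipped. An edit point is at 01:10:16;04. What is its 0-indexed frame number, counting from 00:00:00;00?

126358

As if non-drop at 30 labels/s: (1 × 3600 + 10 × 60 + 16) × 30 + 4 = 126484.
Minute boundaries passed: 70; those not divisible by 10: 70 − 7 = 63; dropped labels = 2 × 63 = 126.
Actual frame index = 126484 − 126 = 126358.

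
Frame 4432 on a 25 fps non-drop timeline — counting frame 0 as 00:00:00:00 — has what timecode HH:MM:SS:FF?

4432 ÷ 25 = 177 full seconds, remainder 7 frames.
177 s = 0 h 2 min 57 s.
Timecode: 00:02:57:07.

00:02:57:07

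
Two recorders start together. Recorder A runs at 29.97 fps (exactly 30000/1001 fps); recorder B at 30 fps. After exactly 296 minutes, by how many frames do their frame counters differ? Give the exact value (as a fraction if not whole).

296 min = 17760 s.
A emits 30000/1001 × 17760 = 532800000/1001 frames; B emits 30 × 17760 = 532800.
Difference = 532800/1001 frames (≈ 532.2677); B is ahead of A.

532800/1001 frames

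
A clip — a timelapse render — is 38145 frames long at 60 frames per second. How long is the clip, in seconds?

635.75 seconds

Running time = 38145 / (60) = 635.75 s.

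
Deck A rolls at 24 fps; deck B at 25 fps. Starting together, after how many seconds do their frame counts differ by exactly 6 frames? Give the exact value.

The gap grows by |25 − 24| = 1 frame per second.
Time for a 6-frame gap: 6 ÷ (1) = 6 s.

6 seconds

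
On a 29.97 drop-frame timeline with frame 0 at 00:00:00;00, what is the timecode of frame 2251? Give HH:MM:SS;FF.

Each 10-minute DF block holds 10 × 60 × 30 − 9 × 2 = 17982 frames. 2251 ÷ 17982 → 0 full blocks, remainder 2251.
Within the partial block the first minute is 1800 frames and each further minute 1798, so 1 further minute boundary passed. Total skipped labels = 18 × 0 + 2 × 1 = 2.
Non-drop label index = 2251 + 2 = 2253; at 30 labels/s that is 00:01:15:03, i.e. DF 00:01:15;03.

00:01:15;03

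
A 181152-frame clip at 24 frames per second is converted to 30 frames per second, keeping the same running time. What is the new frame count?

Target frames = source frames × (target rate / source rate) = 181152 × (30)/(24) = 181152 × 5/4 = 226440.

226440 frames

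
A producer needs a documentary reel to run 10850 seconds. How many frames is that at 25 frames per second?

271250 frames

Frames = 10850 × 25 = 271250.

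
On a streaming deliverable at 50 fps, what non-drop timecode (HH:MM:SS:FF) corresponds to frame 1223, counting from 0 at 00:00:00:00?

00:00:24:23

1223 ÷ 50 = 24 full seconds, remainder 23 frames.
24 s = 0 h 0 min 24 s.
Timecode: 00:00:24:23.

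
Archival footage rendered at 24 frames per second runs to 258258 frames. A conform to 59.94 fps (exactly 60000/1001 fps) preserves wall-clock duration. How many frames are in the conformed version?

Target frames = source frames × (target rate / source rate) = 258258 × (60000/1001)/(24) = 258258 × 2500/1001 = 645000.

645000 frames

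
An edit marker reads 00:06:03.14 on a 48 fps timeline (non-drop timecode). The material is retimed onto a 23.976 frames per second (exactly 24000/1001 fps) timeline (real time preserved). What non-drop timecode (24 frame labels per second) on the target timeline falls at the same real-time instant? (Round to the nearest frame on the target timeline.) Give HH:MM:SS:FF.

00:06:02:22

Source frame index: (0×3600 + 6×60 + 3) × 48 + 14 = 17438.
Real time: 17438 / (48) = 8719/24 s.
Target frame: (8719/24) × (24000/1001) = 8719000/1001 ≈ 8710.290 → 8710.
At 24 labels/s: frame 8710 → 00:06:02:22.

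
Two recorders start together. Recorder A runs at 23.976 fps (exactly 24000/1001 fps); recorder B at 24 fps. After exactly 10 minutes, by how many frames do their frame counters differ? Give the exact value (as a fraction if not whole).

10 min = 600 s.
A emits 24000/1001 × 600 = 14400000/1001 frames; B emits 24 × 600 = 14400.
Difference = 14400/1001 frames (≈ 14.3856); B is ahead of A.

14400/1001 frames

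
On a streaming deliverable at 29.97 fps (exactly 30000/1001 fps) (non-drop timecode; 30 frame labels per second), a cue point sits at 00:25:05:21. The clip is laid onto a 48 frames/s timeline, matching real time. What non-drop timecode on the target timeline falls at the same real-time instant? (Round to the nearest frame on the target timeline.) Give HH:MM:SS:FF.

00:25:07:10

Source frame index: (0×3600 + 25×60 + 5) × 30 + 21 = 45171.
Real time: 45171 / (30000/1001) = 15072057/10000 s.
Target frame: (15072057/10000) × (48) = 45216171/625 ≈ 72345.874 → 72346.
At 48 labels/s: frame 72346 → 00:25:07:10.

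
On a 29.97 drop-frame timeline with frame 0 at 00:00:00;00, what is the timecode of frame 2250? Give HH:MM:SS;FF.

Ten DF minutes hold 17982 frames, so frame 2250 lies in block 0 (frames 0–17981) with 2250 frames into that block.
The block's first minute is 1800 frames and the rest 1798 each; 2250 frames reaches minute 1, so 0 × 18 + 1 × 2 = 2 labels have been skipped so far.
Adding those back, label number 2250 + 2 = 2252 at 30 labels/s is 75 s + 2 f = 0 h 1 min 15 s frame 2, i.e. 00:01:15;02.

00:01:15;02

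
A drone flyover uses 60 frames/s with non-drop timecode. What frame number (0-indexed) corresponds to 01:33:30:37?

Total seconds to the label: (1 × 3600 + 33 × 60 + 30) = 5610.
Frame index = 5610 × 60 + 37 = 336637.

336637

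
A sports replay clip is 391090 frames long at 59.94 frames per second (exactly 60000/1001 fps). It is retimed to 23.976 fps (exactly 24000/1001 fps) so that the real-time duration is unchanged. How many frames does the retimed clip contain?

Target frames = source frames × (target rate / source rate) = 391090 × (24000/1001)/(60000/1001) = 391090 × 2/5 = 156436.

156436 frames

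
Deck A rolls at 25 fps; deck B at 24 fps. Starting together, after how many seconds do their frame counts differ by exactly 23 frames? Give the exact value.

The gap grows by |24 − 25| = 1 frame per second.
Time for a 23-frame gap: 23 ÷ (1) = 23 s.

23 seconds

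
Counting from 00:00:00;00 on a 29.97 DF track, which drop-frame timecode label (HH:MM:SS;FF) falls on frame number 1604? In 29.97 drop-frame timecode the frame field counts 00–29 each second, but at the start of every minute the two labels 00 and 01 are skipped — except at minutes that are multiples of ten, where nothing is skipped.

Ten DF minutes hold 17982 frames, so frame 1604 lies in block 0 (frames 0–17981) with 1604 frames into that block.
The block's first minute is 1800 frames and the rest 1798 each; 1604 frames reaches minute 0, so 0 × 18 + 0 × 2 = 0 labels have been skipped so far.
Adding those back, label number 1604 + 0 = 1604 at 30 labels/s is 53 s + 14 f = 0 h 0 min 53 s frame 14, i.e. 00:00:53;14.

00:00:53;14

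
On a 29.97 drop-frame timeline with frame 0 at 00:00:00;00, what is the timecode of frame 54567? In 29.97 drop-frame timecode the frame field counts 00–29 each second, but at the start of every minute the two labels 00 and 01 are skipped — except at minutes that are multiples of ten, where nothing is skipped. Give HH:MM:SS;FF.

Ten DF minutes hold 17982 frames, so frame 54567 lies in block 3 (frames 53946–71927) with 621 frames into that block.
The block's first minute is 1800 frames and the rest 1798 each; 621 frames reaches minute 0, so 3 × 18 + 0 × 2 = 54 labels have been skipped so far.
Adding those back, label number 54567 + 54 = 54621 at 30 labels/s is 1820 s + 21 f = 0 h 30 min 20 s frame 21, i.e. 00:30:20;21.

00:30:20;21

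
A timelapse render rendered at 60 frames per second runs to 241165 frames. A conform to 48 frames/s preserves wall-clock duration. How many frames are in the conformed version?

Target frames = source frames × (target rate / source rate) = 241165 × (48)/(60) = 241165 × 4/5 = 192932.

192932 frames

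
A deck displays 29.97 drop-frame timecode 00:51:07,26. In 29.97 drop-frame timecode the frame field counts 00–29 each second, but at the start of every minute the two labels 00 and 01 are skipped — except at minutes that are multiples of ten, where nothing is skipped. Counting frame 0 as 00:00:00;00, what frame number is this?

Complete 10-minute blocks: 5, each 17982 frames → 89910.
Remaining 1 whole minute in the current block: 1800 + 0 × 1798 = 1800 frames.
Within the current minute: 7 × 30 + 26 − 2 = 234 (labels ;00/;01 skipped at this minute). Total = 89910 + 1800 + 234 = 91944.

91944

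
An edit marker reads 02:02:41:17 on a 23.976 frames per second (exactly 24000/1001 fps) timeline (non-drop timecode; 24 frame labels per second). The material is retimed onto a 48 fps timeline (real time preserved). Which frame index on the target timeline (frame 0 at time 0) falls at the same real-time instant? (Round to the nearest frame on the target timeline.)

Source frame index: (2×3600 + 2×60 + 41) × 24 + 17 = 176681.
Real time: 176681 / (24000/1001) = 176857681/24000 s.
Target frame: (176857681/24000) × (48) = 176857681/500 ≈ 353715.362 → 353715.

frame 353715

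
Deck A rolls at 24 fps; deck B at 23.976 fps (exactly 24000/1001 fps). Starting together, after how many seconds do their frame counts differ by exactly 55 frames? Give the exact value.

The gap grows by |24000/1001 − 24| = 24/1001 frames per second.
Time for a 55-frame gap: 55 ÷ (24/1001) = 55055/24 s.

55055/24 seconds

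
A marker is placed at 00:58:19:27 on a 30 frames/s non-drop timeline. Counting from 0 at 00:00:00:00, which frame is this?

frame 104997

Total seconds to the label: (0 × 3600 + 58 × 60 + 19) = 3499.
Frame index = 3499 × 30 + 27 = 104997.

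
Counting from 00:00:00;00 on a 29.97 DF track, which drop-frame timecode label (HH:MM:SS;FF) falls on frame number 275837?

Each 10-minute DF block holds 10 × 60 × 30 − 9 × 2 = 17982 frames. 275837 ÷ 17982 → 15 full blocks, remainder 6107.
Within the partial block the first minute is 1800 frames and each further minute 1798, so 3 further minute boundaries passed. Total skipped labels = 18 × 15 + 2 × 3 = 276.
Non-drop label index = 275837 + 276 = 276113; at 30 labels/s that is 02:33:23:23, i.e. DF 02:33:23;23.

02:33:23;23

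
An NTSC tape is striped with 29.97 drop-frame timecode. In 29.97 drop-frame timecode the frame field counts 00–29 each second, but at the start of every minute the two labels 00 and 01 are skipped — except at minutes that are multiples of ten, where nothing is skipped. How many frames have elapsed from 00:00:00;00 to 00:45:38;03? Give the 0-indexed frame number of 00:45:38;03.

As if non-drop at 30 labels/s: (0 × 3600 + 45 × 60 + 38) × 30 + 3 = 82143.
Minute boundaries passed: 45; those not divisible by 10: 45 − 4 = 41; dropped labels = 2 × 41 = 82.
Actual frame index = 82143 − 82 = 82061.

82061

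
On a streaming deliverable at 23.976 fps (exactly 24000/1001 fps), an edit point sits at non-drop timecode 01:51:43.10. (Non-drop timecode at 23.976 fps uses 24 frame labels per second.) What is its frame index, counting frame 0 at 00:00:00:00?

Total seconds to the label: (1 × 3600 + 51 × 60 + 43) = 6703.
Frame index = 6703 × 24 + 10 = 160882.

160882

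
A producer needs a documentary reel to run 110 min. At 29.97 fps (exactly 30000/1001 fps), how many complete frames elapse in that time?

197802 frames

110 min = 6600 s.
Frames = 6600 × 30000/1001 = 18000000/91 ≈ 197802.1978.
Complete frames: 197802.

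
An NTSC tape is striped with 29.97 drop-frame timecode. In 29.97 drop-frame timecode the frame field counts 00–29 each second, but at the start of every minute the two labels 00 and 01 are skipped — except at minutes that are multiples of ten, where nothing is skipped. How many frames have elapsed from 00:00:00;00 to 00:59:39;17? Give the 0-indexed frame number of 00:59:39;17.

107279

As if non-drop at 30 labels/s: (0 × 3600 + 59 × 60 + 39) × 30 + 17 = 107387.
Minute boundaries passed: 59; those not divisible by 10: 59 − 5 = 54; dropped labels = 2 × 54 = 108.
Actual frame index = 107387 − 108 = 107279.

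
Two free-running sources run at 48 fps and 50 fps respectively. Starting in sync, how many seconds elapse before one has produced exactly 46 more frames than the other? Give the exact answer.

23 seconds

The gap grows by |50 − 48| = 2 frames per second.
Time for a 46-frame gap: 46 ÷ (2) = 23 s.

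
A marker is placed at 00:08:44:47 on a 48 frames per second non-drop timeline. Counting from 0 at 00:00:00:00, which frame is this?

25199

Total seconds to the label: (0 × 3600 + 8 × 60 + 44) = 524.
Frame index = 524 × 48 + 47 = 25199.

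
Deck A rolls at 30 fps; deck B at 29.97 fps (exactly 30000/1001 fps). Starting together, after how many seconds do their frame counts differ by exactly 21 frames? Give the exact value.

The gap grows by |30000/1001 − 30| = 30/1001 frames per second.
Time for a 21-frame gap: 21 ÷ (30/1001) = 700.7 s.

700.7 seconds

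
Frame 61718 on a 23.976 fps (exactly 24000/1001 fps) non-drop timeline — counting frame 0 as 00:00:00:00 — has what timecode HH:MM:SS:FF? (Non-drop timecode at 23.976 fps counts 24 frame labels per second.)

00:42:51:14

61718 ÷ 24 = 2571 full seconds, remainder 14 frames.
2571 s = 0 h 42 min 51 s.
Timecode: 00:42:51:14.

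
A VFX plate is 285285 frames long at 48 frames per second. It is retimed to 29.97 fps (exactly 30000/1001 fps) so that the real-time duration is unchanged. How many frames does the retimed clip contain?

Target frames = source frames × (target rate / source rate) = 285285 × (30000/1001)/(48) = 285285 × 625/1001 = 178125.

178125 frames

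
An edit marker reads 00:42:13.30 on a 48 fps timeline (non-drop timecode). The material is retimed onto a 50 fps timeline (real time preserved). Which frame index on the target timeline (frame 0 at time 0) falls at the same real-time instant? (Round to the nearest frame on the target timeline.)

Source frame index: (0×3600 + 42×60 + 13) × 48 + 30 = 121614.
Real time: 121614 / (48) = 20269/8 s.
Target frame: (20269/8) × (50) = 506725/4 ≈ 126681.250 → 126681.

frame 126681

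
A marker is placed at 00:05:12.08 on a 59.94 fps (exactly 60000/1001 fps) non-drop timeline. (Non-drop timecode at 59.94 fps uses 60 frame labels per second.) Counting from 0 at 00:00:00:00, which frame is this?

Total seconds to the label: (0 × 3600 + 5 × 60 + 12) = 312.
Frame index = 312 × 60 + 8 = 18728.

frame 18728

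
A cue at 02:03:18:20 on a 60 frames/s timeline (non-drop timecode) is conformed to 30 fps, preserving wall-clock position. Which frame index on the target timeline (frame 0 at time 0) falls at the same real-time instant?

Source frame index: (2×3600 + 3×60 + 18) × 60 + 20 = 443900.
Real time: 443900 / (60) = 22195/3 s.
Target frame: (22195/3) × (30) = 221950.

frame 221950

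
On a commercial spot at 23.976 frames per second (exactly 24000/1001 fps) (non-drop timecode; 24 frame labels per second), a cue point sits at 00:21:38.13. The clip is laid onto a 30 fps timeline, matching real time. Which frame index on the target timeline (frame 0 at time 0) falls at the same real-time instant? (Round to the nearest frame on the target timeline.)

Source frame index: (0×3600 + 21×60 + 38) × 24 + 13 = 31165.
Real time: 31165 / (24000/1001) = 6239233/4800 s.
Target frame: (6239233/4800) × (30) = 6239233/160 ≈ 38995.206 → 38995.

frame 38995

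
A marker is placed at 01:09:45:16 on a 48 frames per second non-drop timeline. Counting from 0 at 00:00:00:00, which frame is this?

Total seconds to the label: (1 × 3600 + 9 × 60 + 45) = 4185.
Frame index = 4185 × 48 + 16 = 200896.

200896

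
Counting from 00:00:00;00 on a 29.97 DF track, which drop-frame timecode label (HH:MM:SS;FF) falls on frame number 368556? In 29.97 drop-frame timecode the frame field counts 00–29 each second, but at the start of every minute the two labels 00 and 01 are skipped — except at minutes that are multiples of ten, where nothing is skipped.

Ten DF minutes hold 17982 frames, so frame 368556 lies in block 20 (frames 359640–377621) with 8916 frames into that block.
The block's first minute is 1800 frames and the rest 1798 each; 8916 frames reaches minute 4, so 20 × 18 + 4 × 2 = 368 labels have been skipped so far.
Adding those back, label number 368556 + 368 = 368924 at 30 labels/s is 12297 s + 14 f = 3 h 24 min 57 s frame 14, i.e. 03:24:57;14.

03:24:57;14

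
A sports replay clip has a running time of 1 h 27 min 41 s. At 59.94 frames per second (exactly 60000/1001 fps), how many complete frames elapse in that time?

1 h 27 min 41 s = 5261 s.
Frames = 5261 × 60000/1001 = 315660000/1001 ≈ 315344.6553.
Complete frames: 315344.

315344 frames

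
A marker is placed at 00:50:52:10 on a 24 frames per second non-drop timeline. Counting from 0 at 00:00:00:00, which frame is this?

Total seconds to the label: (0 × 3600 + 50 × 60 + 52) = 3052.
Frame index = 3052 × 24 + 10 = 73258.

73258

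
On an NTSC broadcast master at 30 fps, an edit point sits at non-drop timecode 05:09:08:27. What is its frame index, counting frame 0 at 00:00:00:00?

556467

Total seconds to the label: (5 × 3600 + 9 × 60 + 8) = 18548.
Frame index = 18548 × 30 + 27 = 556467.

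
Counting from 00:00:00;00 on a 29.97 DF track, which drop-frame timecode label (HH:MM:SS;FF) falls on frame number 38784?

00:21:34;02

Ten DF minutes hold 17982 frames, so frame 38784 lies in block 2 (frames 35964–53945) with 2820 frames into that block.
The block's first minute is 1800 frames and the rest 1798 each; 2820 frames reaches minute 1, so 2 × 18 + 1 × 2 = 38 labels have been skipped so far.
Adding those back, label number 38784 + 38 = 38822 at 30 labels/s is 1294 s + 2 f = 0 h 21 min 34 s frame 2, i.e. 00:21:34;02.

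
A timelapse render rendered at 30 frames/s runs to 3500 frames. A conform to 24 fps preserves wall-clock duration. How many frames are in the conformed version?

2800 frames

Target frames = source frames × (target rate / source rate) = 3500 × (24)/(30) = 3500 × 4/5 = 2800.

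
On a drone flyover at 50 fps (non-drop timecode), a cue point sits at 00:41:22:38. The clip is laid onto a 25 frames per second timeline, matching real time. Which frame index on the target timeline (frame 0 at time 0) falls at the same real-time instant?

frame 62069

Source frame index: (0×3600 + 41×60 + 22) × 50 + 38 = 124138.
Real time: 124138 / (50) = 62069/25 s.
Target frame: (62069/25) × (25) = 62069.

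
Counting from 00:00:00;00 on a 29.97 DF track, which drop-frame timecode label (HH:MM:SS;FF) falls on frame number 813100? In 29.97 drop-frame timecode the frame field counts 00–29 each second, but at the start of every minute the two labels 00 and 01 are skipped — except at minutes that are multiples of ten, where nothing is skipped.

07:32:10;14

Each 10-minute DF block holds 10 × 60 × 30 − 9 × 2 = 17982 frames. 813100 ÷ 17982 → 45 full blocks, remainder 3910.
Within the partial block the first minute is 1800 frames and each further minute 1798, so 2 further minute boundaries passed. Total skipped labels = 18 × 45 + 2 × 2 = 814.
Non-drop label index = 813100 + 814 = 813914; at 30 labels/s that is 07:32:10:14, i.e. DF 07:32:10;14.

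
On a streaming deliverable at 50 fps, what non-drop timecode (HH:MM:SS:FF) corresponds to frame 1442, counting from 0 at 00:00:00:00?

00:00:28:42

1442 ÷ 50 = 28 full seconds, remainder 42 frames.
28 s = 0 h 0 min 28 s.
Timecode: 00:00:28:42.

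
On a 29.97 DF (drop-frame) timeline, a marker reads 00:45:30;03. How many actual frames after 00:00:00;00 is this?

81821

Complete 10-minute blocks: 4, each 17982 frames → 71928.
Remaining 5 whole minutes in the current block: 1800 + 4 × 1798 = 8992 frames.
Within the current minute: 30 × 30 + 3 − 2 = 901 (labels ;00/;01 skipped at this minute). Total = 71928 + 8992 + 901 = 81821.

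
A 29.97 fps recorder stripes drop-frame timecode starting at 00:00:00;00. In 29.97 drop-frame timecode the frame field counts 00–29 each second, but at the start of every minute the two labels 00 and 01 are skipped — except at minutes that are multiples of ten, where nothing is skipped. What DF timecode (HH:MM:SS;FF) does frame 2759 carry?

00:01:32;01

Ten DF minutes hold 17982 frames, so frame 2759 lies in block 0 (frames 0–17981) with 2759 frames into that block.
The block's first minute is 1800 frames and the rest 1798 each; 2759 frames reaches minute 1, so 0 × 18 + 1 × 2 = 2 labels have been skipped so far.
Adding those back, label number 2759 + 2 = 2761 at 30 labels/s is 92 s + 1 f = 0 h 1 min 32 s frame 1, i.e. 00:01:32;01.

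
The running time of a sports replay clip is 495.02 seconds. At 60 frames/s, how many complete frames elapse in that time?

Frames = 495.02 × 60 = 148506/5 ≈ 29701.2000.
Complete frames: 29701.

29701 frames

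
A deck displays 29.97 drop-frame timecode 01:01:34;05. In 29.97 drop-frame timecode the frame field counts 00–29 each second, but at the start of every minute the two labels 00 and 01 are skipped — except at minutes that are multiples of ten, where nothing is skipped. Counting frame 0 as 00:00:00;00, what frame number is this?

As if non-drop at 30 labels/s: (1 × 3600 + 1 × 60 + 34) × 30 + 5 = 110825.
Minute boundaries passed: 61; those not divisible by 10: 61 − 6 = 55; dropped labels = 2 × 55 = 110.
Actual frame index = 110825 − 110 = 110715.

110715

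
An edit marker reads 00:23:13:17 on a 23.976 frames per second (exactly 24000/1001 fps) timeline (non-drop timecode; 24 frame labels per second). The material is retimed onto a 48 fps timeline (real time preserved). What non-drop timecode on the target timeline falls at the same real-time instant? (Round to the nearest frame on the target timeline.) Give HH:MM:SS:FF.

Source frame index: (0×3600 + 23×60 + 13) × 24 + 17 = 33449.
Real time: 33449 / (24000/1001) = 33482449/24000 s.
Target frame: (33482449/24000) × (48) = 33482449/500 ≈ 66964.898 → 66965.
At 48 labels/s: frame 66965 → 00:23:15:05.

00:23:15:05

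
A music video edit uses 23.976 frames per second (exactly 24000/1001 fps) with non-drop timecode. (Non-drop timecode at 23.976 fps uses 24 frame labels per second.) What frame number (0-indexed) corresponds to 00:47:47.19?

frame 68827

Total seconds to the label: (0 × 3600 + 47 × 60 + 47) = 2867.
Frame index = 2867 × 24 + 19 = 68827.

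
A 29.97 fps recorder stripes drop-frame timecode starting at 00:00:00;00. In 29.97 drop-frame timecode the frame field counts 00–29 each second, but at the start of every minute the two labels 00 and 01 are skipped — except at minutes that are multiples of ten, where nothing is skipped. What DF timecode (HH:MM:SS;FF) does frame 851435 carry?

Each 10-minute DF block holds 10 × 60 × 30 − 9 × 2 = 17982 frames. 851435 ÷ 17982 → 47 full blocks, remainder 6281.
Within the partial block the first minute is 1800 frames and each further minute 1798, so 3 further minute boundaries passed. Total skipped labels = 18 × 47 + 2 × 3 = 852.
Non-drop label index = 851435 + 852 = 852287; at 30 labels/s that is 07:53:29:17, i.e. DF 07:53:29;17.

07:53:29;17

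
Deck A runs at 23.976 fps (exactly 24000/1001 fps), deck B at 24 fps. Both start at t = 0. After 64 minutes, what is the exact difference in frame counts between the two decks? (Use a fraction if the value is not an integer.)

64 min = 3840 s.
A emits 24000/1001 × 3840 = 92160000/1001 frames; B emits 24 × 3840 = 92160.
Difference = 92160/1001 frames (≈ 92.0679); B is ahead of A.

92160/1001 frames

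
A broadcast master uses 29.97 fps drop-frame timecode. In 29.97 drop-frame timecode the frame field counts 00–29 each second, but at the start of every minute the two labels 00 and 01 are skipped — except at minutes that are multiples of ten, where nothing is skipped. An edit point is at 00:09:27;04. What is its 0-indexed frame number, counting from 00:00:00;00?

Complete 10-minute blocks: 0, each 17982 frames → 0.
Remaining 9 whole minutes in the current block: 1800 + 8 × 1798 = 16184 frames.
Within the current minute: 27 × 30 + 4 − 2 = 812 (labels ;00/;01 skipped at this minute). Total = 0 + 16184 + 812 = 16996.

16996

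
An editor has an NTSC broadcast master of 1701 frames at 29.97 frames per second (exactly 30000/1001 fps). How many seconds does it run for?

Running time = 1701 / (30000/1001) = 56.7567 s.

56.7567 seconds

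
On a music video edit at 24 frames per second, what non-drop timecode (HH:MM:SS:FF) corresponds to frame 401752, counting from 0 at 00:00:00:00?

04:38:59:16

401752 ÷ 24 = 16739 full seconds, remainder 16 frames.
16739 s = 4 h 38 min 59 s.
Timecode: 04:38:59:16.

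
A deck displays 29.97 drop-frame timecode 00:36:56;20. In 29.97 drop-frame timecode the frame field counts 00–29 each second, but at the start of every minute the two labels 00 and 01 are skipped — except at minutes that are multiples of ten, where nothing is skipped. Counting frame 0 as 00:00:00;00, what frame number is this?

66434

As if non-drop at 30 labels/s: (0 × 3600 + 36 × 60 + 56) × 30 + 20 = 66500.
Minute boundaries passed: 36; those not divisible by 10: 36 − 3 = 33; dropped labels = 2 × 33 = 66.
Actual frame index = 66500 − 66 = 66434.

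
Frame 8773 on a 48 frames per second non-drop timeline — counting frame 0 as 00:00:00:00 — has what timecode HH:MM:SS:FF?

00:03:02:37

8773 ÷ 48 = 182 full seconds, remainder 37 frames.
182 s = 0 h 3 min 2 s.
Timecode: 00:03:02:37.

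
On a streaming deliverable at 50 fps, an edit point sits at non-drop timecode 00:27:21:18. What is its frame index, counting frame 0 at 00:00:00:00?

Total seconds to the label: (0 × 3600 + 27 × 60 + 21) = 1641.
Frame index = 1641 × 50 + 18 = 82068.

82068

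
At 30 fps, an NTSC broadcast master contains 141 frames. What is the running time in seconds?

Running time = 141 / (30) = 4.7 s.

4.7 seconds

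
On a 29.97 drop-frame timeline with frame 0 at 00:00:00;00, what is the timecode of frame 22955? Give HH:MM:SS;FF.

00:12:45;27

Each 10-minute DF block holds 10 × 60 × 30 − 9 × 2 = 17982 frames. 22955 ÷ 17982 → 1 full block, remainder 4973.
Within the partial block the first minute is 1800 frames and each further minute 1798, so 2 further minute boundaries passed. Total skipped labels = 18 × 1 + 2 × 2 = 22.
Non-drop label index = 22955 + 22 = 22977; at 30 labels/s that is 00:12:45:27, i.e. DF 00:12:45;27.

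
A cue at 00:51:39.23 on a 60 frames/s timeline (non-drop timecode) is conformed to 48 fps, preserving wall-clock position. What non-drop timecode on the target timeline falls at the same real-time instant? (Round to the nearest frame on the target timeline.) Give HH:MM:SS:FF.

00:51:39:18

Source frame index: (0×3600 + 51×60 + 39) × 60 + 23 = 185963.
Real time: 185963 / (60) = 185963/60 s.
Target frame: (185963/60) × (48) = 743852/5 ≈ 148770.400 → 148770.
At 48 labels/s: frame 148770 → 00:51:39:18.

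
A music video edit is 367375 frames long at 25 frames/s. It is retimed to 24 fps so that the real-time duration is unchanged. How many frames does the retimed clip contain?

Target frames = source frames × (target rate / source rate) = 367375 × (24)/(25) = 367375 × 24/25 = 352680.

352680 frames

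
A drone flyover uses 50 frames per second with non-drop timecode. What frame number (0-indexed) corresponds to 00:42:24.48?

Total seconds to the label: (0 × 3600 + 42 × 60 + 24) = 2544.
Frame index = 2544 × 50 + 48 = 127248.

127248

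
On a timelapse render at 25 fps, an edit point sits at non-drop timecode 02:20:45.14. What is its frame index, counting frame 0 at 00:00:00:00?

Total seconds to the label: (2 × 3600 + 20 × 60 + 45) = 8445.
Frame index = 8445 × 25 + 14 = 211139.

211139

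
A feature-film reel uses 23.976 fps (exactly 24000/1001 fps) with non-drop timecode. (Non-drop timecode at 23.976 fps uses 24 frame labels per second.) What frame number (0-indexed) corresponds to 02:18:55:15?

Total seconds to the label: (2 × 3600 + 18 × 60 + 55) = 8335.
Frame index = 8335 × 24 + 15 = 200055.

200055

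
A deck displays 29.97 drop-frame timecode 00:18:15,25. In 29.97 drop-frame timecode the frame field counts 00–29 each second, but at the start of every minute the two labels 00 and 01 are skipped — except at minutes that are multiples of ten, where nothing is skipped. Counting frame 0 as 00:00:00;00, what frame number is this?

32841

Complete 10-minute blocks: 1, each 17982 frames → 17982.
Remaining 8 whole minutes in the current block: 1800 + 7 × 1798 = 14386 frames.
Within the current minute: 15 × 30 + 25 − 2 = 473 (labels ;00/;01 skipped at this minute). Total = 17982 + 14386 + 473 = 32841.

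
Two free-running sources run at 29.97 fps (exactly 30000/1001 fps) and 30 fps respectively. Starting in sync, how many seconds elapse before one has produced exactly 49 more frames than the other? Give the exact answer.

The gap grows by |30 − 30000/1001| = 30/1001 frames per second.
Time for a 49-frame gap: 49 ÷ (30/1001) = 49049/30 s.

49049/30 seconds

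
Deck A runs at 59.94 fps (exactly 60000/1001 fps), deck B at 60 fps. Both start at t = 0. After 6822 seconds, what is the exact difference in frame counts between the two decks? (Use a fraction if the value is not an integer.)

A emits 60000/1001 × 6822 = 409320000/1001 frames; B emits 60 × 6822 = 409320.
Difference = 409320/1001 frames (≈ 408.9111); B is ahead of A.

409320/1001 frames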